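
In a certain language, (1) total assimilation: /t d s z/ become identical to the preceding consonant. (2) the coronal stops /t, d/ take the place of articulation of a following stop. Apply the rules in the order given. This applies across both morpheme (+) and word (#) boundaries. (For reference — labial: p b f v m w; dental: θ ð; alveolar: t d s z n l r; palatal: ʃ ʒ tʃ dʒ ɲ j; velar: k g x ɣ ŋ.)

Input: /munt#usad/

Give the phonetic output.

Rule 1: /t/ after /n/ → [n] (total assimilation)
After rule 1: munn#usad
Rule 2: no segment meets the rule's conditions; no change.

[munn#usad]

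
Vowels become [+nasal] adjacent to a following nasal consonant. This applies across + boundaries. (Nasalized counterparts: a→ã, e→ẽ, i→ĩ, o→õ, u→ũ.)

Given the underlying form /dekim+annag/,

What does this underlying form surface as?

[dekĩm+ãnnag]

/i/ before nasal /m/ → [ĩ]
/a/ before nasal /n/ → [ã]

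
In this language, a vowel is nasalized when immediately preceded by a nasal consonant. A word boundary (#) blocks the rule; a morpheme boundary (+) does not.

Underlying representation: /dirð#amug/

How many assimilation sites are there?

/u/ after nasal /m/ → [ũ]
1 segment changes.

1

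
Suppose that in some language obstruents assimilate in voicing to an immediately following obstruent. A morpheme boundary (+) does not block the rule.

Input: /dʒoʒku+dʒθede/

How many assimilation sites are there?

/ʒ/ before /k/ (voiceless) → [ʃ]
/dʒ/ before /θ/ (voiceless) → [tʃ]
2 segments change.

2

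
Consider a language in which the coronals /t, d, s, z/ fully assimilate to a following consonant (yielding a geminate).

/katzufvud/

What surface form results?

/t/ before /z/ → [z] (total assimilation)

[kazzufvud]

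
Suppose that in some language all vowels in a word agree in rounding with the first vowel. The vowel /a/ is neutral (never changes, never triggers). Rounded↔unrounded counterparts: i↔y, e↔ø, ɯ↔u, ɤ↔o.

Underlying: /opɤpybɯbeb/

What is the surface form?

[opopybubøb]

/ɤ/ harmonizes with /o/ ([+round]) → [o]
/ɯ/ harmonizes with /o/ ([+round]) → [u]
/e/ harmonizes with /o/ ([+round]) → [ø]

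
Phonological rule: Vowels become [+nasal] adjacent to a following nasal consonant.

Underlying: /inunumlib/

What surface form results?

/i/ before nasal /n/ → [ĩ]
/u/ before nasal /n/ → [ũ]
/u/ before nasal /m/ → [ũ]

[ĩnũnũmlib]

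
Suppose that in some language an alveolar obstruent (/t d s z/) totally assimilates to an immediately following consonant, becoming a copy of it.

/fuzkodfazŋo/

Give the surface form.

/z/ before /k/ → [k] (total assimilation)
/d/ before /f/ → [f] (total assimilation)
/z/ before /ŋ/ → [ŋ] (total assimilation)

[fukkoffaŋŋo]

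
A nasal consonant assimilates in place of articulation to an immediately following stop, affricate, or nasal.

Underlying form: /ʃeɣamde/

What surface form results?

/m/ before /d/ (alveolar) → [n]

[ʃeɣande]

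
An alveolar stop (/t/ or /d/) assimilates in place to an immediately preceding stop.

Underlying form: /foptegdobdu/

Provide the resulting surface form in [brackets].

/t/ after /p/ (labial) → [p]
/d/ after /g/ (velar) → [g]
/d/ after /b/ (labial) → [b]

[foppeggobbu]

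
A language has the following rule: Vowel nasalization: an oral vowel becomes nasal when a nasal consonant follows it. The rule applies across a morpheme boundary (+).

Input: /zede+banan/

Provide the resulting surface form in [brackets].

[zede+bãnãn]

/a/ before nasal /n/ → [ã]
/a/ before nasal /n/ → [ã]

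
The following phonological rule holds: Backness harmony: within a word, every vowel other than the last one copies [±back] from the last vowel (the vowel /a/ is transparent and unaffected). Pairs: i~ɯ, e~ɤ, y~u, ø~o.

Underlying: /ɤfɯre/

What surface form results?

/ɤ/ harmonizes with /e/ ([-back]) → [e]
/ɯ/ harmonizes with /e/ ([-back]) → [i]

[efire]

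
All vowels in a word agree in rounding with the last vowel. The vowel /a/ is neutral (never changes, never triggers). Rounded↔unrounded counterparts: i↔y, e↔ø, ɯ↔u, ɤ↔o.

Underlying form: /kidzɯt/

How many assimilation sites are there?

No segment meets the rule's conditions.

0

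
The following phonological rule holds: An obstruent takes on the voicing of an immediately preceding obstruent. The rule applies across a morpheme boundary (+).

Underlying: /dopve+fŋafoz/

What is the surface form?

[dopfe+fŋafoz]

/v/ after /p/ (voiceless) → [f]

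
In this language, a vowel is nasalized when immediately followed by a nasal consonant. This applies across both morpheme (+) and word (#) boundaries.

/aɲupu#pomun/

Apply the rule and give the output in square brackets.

[ãɲupu#põmũn]

/a/ before nasal /ɲ/ → [ã]
/o/ before nasal /m/ → [õ]
/u/ before nasal /n/ → [ũ]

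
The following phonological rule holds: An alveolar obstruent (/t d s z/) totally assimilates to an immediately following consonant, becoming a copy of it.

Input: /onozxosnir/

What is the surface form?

/z/ before /x/ → [x] (total assimilation)
/s/ before /n/ → [n] (total assimilation)

[onoxxonnir]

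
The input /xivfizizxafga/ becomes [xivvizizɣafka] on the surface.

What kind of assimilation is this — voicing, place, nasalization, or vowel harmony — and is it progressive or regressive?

/f/→[v] /x/→[ɣ] /g/→[k].
Each target copies a feature from the preceding segment, so the direction is progressive.

voicing assimilation, progressive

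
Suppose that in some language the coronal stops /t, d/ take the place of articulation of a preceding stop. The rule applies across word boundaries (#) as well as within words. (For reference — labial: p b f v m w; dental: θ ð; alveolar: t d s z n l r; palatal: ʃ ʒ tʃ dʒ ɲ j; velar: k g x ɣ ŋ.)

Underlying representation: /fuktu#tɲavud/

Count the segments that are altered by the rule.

/t/ after /k/ (velar) → [k]
1 segment changes.

1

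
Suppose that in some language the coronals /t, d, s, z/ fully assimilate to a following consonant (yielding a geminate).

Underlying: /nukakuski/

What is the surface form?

/s/ before /k/ → [k] (total assimilation)

[nukakukki]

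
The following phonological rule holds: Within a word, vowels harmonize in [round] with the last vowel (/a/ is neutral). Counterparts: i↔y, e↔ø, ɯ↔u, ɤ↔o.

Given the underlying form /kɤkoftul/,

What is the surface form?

/ɤ/ harmonizes with /u/ ([+round]) → [o]

[kokoftul]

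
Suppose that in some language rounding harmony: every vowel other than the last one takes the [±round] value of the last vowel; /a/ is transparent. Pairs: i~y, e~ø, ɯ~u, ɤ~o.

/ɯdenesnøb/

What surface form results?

[udønøsnøb]

/ɯ/ harmonizes with /ø/ ([+round]) → [u]
/e/ harmonizes with /ø/ ([+round]) → [ø]
/e/ harmonizes with /ø/ ([+round]) → [ø]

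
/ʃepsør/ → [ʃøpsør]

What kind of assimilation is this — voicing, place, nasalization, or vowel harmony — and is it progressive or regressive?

vowel harmony, regressive

/e/→[ø].
Vowels agree with the last vowel, so the harmony is regressive.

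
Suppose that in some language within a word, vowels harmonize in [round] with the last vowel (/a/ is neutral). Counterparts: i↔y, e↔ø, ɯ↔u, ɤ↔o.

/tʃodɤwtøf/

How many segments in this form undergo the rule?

/ɤ/ harmonizes with /ø/ ([+round]) → [o]
1 segment changes.

1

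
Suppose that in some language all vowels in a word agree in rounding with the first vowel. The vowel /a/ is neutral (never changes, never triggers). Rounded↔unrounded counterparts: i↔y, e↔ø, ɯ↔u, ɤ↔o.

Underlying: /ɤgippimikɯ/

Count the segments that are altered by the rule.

No segment meets the rule's conditions.

0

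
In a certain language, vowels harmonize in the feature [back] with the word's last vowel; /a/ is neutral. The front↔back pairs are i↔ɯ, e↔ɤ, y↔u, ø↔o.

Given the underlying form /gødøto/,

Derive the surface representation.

[godoto]

/ø/ harmonizes with /o/ ([+back]) → [o]
/ø/ harmonizes with /o/ ([+back]) → [o]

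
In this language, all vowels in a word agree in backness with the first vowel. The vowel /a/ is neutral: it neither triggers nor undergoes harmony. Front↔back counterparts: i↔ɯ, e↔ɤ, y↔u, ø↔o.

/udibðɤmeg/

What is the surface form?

/i/ harmonizes with /u/ ([+back]) → [ɯ]
/e/ harmonizes with /u/ ([+back]) → [ɤ]

[udɯbðɤmɤg]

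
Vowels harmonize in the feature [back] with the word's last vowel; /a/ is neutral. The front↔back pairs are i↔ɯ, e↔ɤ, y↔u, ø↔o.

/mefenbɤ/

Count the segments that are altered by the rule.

2

/e/ harmonizes with /ɤ/ ([+back]) → [ɤ]
/e/ harmonizes with /ɤ/ ([+back]) → [ɤ]
2 segments change.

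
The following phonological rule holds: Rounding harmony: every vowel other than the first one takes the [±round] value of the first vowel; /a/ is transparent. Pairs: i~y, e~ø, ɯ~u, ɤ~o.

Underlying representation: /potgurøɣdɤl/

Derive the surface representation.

[potgurøɣdol]

/ɤ/ harmonizes with /o/ ([+round]) → [o]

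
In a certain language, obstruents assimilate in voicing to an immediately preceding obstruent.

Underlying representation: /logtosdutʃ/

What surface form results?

/t/ after /g/ (voiced) → [d]
/d/ after /s/ (voiceless) → [t]

[logdostutʃ]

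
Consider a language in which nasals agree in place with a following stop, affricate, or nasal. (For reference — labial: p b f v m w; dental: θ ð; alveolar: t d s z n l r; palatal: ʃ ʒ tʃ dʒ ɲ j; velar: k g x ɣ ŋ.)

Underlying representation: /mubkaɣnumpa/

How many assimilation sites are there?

0

No segment meets the rule's conditions.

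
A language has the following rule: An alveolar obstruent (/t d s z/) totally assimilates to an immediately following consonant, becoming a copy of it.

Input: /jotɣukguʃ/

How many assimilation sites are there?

1

/t/ before /ɣ/ → [ɣ] (total assimilation)
1 segment changes.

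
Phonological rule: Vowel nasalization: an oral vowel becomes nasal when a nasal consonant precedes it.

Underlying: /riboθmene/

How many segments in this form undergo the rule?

2

/e/ after nasal /m/ → [ẽ]
/e/ after nasal /n/ → [ẽ]
2 segments change.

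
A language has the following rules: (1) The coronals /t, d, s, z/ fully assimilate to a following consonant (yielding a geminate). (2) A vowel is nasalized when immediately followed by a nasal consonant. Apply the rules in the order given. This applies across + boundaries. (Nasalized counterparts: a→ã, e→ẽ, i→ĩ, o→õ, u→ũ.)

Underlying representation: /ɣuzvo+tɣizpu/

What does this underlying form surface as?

[ɣuvvo+ɣɣippu]

Rule 1: /z/ before /v/ → [v] (total assimilation)
Rule 1: /t/ before /ɣ/ → [ɣ] (total assimilation)
Rule 1: /z/ before /p/ → [p] (total assimilation)
After rule 1: ɣuvvo+ɣɣippu
Rule 2: no segment meets the rule's conditions; no change.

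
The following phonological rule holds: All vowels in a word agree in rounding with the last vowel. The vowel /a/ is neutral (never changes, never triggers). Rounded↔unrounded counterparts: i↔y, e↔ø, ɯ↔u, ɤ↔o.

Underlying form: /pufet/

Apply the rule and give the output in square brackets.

/u/ harmonizes with /e/ ([-round]) → [ɯ]

[pɯfet]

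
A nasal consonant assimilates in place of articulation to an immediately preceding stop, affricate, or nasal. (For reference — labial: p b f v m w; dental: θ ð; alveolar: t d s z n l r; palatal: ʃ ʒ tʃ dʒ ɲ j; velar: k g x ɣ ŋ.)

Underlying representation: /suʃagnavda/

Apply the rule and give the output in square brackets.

[suʃagŋavda]

/n/ after /g/ (velar) → [ŋ]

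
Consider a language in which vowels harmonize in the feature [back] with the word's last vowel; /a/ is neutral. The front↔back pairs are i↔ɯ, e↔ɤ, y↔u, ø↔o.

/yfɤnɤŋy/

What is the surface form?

/ɤ/ harmonizes with /y/ ([-back]) → [e]
/ɤ/ harmonizes with /y/ ([-back]) → [e]

[yfeneŋy]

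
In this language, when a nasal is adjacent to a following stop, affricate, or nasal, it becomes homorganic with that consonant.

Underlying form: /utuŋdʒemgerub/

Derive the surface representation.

[utuɲdʒeŋgerub]

/ŋ/ before /dʒ/ (palatal) → [ɲ]
/m/ before /g/ (velar) → [ŋ]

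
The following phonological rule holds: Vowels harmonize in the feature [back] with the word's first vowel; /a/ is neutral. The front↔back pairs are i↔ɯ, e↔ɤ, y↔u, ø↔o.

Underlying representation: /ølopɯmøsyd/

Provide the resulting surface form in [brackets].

/o/ harmonizes with /ø/ ([-back]) → [ø]
/ɯ/ harmonizes with /ø/ ([-back]) → [i]

[øløpimøsyd]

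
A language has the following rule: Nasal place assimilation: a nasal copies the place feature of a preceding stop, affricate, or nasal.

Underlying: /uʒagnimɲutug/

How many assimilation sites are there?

/n/ after /g/ (velar) → [ŋ]
/ɲ/ after /m/ (labial) → [m]
2 segments change.

2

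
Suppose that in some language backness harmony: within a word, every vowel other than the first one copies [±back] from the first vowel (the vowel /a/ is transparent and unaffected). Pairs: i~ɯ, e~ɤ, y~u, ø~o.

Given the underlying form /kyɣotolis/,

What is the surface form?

/o/ harmonizes with /y/ ([-back]) → [ø]
/o/ harmonizes with /y/ ([-back]) → [ø]

[kyɣøtølis]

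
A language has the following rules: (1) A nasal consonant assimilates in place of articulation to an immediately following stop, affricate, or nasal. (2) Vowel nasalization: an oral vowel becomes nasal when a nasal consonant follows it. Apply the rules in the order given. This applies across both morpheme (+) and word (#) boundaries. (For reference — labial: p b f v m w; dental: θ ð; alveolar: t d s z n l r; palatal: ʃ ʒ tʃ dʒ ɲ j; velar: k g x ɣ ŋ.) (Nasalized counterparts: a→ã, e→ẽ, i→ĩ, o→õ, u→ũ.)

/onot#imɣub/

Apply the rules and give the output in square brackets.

[õnot#ĩmɣub]

Rule 1: no segment meets the rule's conditions; no change.
After rule 1: onot#imɣub
Rule 2: /o/ before nasal /n/ → [õ]
Rule 2: /i/ before nasal /m/ → [ĩ]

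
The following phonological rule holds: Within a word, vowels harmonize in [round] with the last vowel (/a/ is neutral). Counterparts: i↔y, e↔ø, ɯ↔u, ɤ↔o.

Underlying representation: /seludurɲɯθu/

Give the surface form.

[søludurɲuθu]

/e/ harmonizes with /u/ ([+round]) → [ø]
/ɯ/ harmonizes with /u/ ([+round]) → [u]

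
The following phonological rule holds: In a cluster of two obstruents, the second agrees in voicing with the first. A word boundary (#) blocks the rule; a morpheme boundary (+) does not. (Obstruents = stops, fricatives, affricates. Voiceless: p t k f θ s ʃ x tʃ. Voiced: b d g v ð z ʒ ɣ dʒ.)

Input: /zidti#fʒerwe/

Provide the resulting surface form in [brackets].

/t/ after /d/ (voiced) → [d]
/ʒ/ after /f/ (voiceless) → [ʃ]

[ziddi#fʃerwe]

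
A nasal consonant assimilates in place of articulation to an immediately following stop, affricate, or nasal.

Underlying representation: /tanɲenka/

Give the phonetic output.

/n/ before /ɲ/ (palatal) → [ɲ]
/n/ before /k/ (velar) → [ŋ]

[taɲɲeŋka]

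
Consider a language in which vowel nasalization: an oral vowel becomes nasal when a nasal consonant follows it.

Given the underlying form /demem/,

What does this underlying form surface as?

[dẽmẽm]

/e/ before nasal /m/ → [ẽ]
/e/ before nasal /m/ → [ẽ]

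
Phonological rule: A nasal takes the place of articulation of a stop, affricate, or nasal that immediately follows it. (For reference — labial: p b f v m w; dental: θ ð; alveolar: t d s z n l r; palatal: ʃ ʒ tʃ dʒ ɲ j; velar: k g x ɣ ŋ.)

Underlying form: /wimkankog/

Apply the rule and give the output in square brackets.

/m/ before /k/ (velar) → [ŋ]
/n/ before /k/ (velar) → [ŋ]

[wiŋkaŋkog]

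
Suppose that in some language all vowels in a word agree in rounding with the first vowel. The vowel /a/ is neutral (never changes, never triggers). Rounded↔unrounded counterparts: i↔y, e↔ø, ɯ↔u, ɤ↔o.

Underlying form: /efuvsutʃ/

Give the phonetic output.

[efɯvsɯtʃ]

/u/ harmonizes with /e/ ([-round]) → [ɯ]
/u/ harmonizes with /e/ ([-round]) → [ɯ]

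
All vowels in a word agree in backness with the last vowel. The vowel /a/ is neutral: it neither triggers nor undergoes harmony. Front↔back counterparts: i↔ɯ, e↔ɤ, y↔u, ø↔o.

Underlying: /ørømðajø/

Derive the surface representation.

no segment meets the rule's conditions; no change.

[ørømðajø]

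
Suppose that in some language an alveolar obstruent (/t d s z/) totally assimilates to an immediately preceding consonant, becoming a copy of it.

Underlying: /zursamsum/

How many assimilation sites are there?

2

/s/ after /r/ → [r] (total assimilation)
/s/ after /m/ → [m] (total assimilation)
2 segments change.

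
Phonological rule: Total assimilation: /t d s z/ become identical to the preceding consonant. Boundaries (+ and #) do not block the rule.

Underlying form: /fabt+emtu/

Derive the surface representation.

/t/ after /b/ → [b] (total assimilation)
/t/ after /m/ → [m] (total assimilation)

[fabb+emmu]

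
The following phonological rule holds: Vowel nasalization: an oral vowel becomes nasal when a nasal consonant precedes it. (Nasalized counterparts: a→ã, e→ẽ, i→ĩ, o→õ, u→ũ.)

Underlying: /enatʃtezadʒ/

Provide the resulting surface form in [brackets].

/a/ after nasal /n/ → [ã]

[enãtʃtezadʒ]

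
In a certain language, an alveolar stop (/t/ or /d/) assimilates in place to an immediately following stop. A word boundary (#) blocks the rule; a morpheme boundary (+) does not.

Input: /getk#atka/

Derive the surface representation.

/t/ before /k/ (velar) → [k]
/t/ before /k/ (velar) → [k]

[gekk#akka]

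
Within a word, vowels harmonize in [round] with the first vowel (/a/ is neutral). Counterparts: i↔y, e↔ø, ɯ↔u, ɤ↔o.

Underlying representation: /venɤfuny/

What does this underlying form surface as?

[venɤfɯni]

/u/ harmonizes with /e/ ([-round]) → [ɯ]
/y/ harmonizes with /e/ ([-round]) → [i]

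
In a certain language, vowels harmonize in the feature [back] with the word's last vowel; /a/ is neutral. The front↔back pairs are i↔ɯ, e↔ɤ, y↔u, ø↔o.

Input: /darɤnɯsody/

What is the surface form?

/ɤ/ harmonizes with /y/ ([-back]) → [e]
/ɯ/ harmonizes with /y/ ([-back]) → [i]
/o/ harmonizes with /y/ ([-back]) → [ø]

[darenisødy]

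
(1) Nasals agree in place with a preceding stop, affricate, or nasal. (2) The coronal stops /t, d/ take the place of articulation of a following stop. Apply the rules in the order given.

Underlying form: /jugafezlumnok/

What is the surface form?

Rule 1: /n/ after /m/ (labial) → [m]
After rule 1: jugafezlummok
Rule 2: no segment meets the rule's conditions; no change.

[jugafezlummok]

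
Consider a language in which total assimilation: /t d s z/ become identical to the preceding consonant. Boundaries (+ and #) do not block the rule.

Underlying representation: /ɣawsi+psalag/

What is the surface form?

[ɣawwi+ppalag]

/s/ after /w/ → [w] (total assimilation)
/s/ after /p/ → [p] (total assimilation)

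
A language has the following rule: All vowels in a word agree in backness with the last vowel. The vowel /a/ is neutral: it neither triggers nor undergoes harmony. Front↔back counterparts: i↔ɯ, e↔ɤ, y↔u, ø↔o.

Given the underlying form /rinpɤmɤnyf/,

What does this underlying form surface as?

[rinpemenyf]

/ɤ/ harmonizes with /y/ ([-back]) → [e]
/ɤ/ harmonizes with /y/ ([-back]) → [e]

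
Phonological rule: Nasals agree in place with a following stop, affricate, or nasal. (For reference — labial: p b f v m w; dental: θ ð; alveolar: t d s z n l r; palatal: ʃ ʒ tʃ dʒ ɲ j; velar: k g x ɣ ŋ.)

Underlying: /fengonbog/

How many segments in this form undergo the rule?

2

/n/ before /g/ (velar) → [ŋ]
/n/ before /b/ (labial) → [m]
2 segments change.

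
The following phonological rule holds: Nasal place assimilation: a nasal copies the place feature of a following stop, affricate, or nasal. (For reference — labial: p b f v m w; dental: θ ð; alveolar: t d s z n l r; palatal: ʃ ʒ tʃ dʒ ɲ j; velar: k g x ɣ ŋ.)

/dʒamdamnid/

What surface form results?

[dʒandannid]

/m/ before /d/ (alveolar) → [n]
/m/ before /n/ (alveolar) → [n]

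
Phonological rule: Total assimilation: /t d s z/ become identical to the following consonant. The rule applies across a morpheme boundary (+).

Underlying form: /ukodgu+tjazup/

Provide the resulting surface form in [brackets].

[ukoggu+jjazup]

/d/ before /g/ → [g] (total assimilation)
/t/ before /j/ → [j] (total assimilation)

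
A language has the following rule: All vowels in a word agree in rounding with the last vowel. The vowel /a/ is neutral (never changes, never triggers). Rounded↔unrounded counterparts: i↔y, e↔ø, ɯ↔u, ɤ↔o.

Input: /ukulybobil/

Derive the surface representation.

[ɯkɯlibɤbil]

/u/ harmonizes with /i/ ([-round]) → [ɯ]
/u/ harmonizes with /i/ ([-round]) → [ɯ]
/y/ harmonizes with /i/ ([-round]) → [i]
/o/ harmonizes with /i/ ([-round]) → [ɤ]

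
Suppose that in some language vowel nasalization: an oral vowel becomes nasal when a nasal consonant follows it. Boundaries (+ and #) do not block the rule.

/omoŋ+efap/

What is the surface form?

/o/ before nasal /m/ → [õ]
/o/ before nasal /ŋ/ → [õ]

[õmõŋ+efap]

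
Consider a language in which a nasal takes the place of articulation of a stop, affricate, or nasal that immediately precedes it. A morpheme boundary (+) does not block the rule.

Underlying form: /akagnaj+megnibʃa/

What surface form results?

[akagŋaj+megŋibʃa]

/n/ after /g/ (velar) → [ŋ]
/n/ after /g/ (velar) → [ŋ]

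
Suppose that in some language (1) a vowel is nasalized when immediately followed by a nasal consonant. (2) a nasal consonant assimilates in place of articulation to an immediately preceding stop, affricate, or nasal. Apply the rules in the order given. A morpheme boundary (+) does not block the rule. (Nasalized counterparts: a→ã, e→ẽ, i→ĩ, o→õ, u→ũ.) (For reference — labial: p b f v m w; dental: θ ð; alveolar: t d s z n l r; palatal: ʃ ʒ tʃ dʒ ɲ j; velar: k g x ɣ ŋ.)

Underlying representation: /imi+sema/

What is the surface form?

[ĩmi+sẽma]

Rule 1: /i/ before nasal /m/ → [ĩ]
Rule 1: /e/ before nasal /m/ → [ẽ]
After rule 1: ĩmi+sẽma
Rule 2: no segment meets the rule's conditions; no change.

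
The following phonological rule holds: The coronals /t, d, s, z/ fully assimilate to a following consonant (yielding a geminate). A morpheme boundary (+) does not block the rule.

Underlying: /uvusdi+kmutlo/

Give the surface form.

[uvuddi+kmullo]

/s/ before /d/ → [d] (total assimilation)
/t/ before /l/ → [l] (total assimilation)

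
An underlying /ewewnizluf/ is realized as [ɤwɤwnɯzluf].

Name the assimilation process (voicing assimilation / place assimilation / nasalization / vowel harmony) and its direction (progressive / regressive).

vowel harmony, regressive

/e/→[ɤ] /e/→[ɤ] /i/→[ɯ].
Vowels agree with the last vowel, so the harmony is regressive.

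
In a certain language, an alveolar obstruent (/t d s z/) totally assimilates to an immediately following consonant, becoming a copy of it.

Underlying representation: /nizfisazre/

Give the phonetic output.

[niffisarre]

/z/ before /f/ → [f] (total assimilation)
/z/ before /r/ → [r] (total assimilation)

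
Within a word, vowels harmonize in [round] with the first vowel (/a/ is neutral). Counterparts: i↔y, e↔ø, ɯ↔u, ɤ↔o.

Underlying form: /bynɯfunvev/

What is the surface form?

/ɯ/ harmonizes with /y/ ([+round]) → [u]
/e/ harmonizes with /y/ ([+round]) → [ø]

[bynufunvøv]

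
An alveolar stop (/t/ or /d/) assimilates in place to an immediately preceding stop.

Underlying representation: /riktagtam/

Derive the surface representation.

/t/ after /k/ (velar) → [k]
/t/ after /g/ (velar) → [k]

[rikkagkam]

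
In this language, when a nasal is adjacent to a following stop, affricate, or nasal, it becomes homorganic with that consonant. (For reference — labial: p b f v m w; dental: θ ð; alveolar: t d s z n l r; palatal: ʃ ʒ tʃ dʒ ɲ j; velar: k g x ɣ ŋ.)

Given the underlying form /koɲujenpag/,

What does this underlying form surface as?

[koɲujempag]

/n/ before /p/ (labial) → [m]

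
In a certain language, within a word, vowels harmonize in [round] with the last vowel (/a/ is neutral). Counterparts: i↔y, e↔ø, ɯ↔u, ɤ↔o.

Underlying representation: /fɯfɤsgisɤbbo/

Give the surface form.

[fufosgysobbo]

/ɯ/ harmonizes with /o/ ([+round]) → [u]
/ɤ/ harmonizes with /o/ ([+round]) → [o]
/i/ harmonizes with /o/ ([+round]) → [y]
/ɤ/ harmonizes with /o/ ([+round]) → [o]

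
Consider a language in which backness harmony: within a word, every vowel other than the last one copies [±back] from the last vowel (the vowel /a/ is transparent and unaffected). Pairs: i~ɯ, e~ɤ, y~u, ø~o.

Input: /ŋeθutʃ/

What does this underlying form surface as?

[ŋɤθutʃ]

/e/ harmonizes with /u/ ([+back]) → [ɤ]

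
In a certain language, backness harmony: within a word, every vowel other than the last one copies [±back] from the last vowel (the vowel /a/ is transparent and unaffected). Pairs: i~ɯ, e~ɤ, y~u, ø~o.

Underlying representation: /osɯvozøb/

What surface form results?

[øsivøzøb]

/o/ harmonizes with /ø/ ([-back]) → [ø]
/ɯ/ harmonizes with /ø/ ([-back]) → [i]
/o/ harmonizes with /ø/ ([-back]) → [ø]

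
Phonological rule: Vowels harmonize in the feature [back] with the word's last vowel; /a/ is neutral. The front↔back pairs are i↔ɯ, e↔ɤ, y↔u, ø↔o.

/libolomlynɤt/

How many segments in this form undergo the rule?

2

/i/ harmonizes with /ɤ/ ([+back]) → [ɯ]
/y/ harmonizes with /ɤ/ ([+back]) → [u]
2 segments change.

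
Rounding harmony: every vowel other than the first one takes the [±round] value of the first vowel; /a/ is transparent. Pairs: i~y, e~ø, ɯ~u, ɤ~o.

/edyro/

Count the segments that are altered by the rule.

/y/ harmonizes with /e/ ([-round]) → [i]
/o/ harmonizes with /e/ ([-round]) → [ɤ]
2 segments change.

2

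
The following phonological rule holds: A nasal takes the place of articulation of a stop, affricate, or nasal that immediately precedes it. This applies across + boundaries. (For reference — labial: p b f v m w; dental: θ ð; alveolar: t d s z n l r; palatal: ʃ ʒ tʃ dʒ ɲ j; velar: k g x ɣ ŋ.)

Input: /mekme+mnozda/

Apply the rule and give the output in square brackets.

/m/ after /k/ (velar) → [ŋ]
/n/ after /m/ (labial) → [m]

[mekŋe+mmozda]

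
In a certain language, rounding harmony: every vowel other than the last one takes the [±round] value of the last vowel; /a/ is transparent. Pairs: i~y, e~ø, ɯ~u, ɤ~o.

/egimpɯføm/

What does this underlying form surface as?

[øgympuføm]

/e/ harmonizes with /ø/ ([+round]) → [ø]
/i/ harmonizes with /ø/ ([+round]) → [y]
/ɯ/ harmonizes with /ø/ ([+round]) → [u]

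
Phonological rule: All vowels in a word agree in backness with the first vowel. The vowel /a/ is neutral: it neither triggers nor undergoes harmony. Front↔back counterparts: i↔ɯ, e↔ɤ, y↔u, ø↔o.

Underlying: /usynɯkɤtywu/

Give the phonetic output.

[usunɯkɤtuwu]

/y/ harmonizes with /u/ ([+back]) → [u]
/y/ harmonizes with /u/ ([+back]) → [u]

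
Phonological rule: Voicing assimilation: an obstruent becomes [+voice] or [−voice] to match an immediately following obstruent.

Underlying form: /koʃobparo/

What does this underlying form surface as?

/b/ before /p/ (voiceless) → [p]

[koʃopparo]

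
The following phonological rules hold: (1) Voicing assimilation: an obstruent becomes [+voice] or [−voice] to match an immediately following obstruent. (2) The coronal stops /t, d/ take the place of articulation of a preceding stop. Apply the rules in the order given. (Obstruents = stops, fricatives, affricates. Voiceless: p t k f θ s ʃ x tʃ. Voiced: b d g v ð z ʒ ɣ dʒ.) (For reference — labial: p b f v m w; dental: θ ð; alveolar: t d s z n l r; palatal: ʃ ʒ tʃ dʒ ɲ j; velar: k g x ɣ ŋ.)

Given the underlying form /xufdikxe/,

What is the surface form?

[xuvdikxe]

Rule 1: /f/ before /d/ (voiced) → [v]
After rule 1: xuvdikxe
Rule 2: no segment meets the rule's conditions; no change.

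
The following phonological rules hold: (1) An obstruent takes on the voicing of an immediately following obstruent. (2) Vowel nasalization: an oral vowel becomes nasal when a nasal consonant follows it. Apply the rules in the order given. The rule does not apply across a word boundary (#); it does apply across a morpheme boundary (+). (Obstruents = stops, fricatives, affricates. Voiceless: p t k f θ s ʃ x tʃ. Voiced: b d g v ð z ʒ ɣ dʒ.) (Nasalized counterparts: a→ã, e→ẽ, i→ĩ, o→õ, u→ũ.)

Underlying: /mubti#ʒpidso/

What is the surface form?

[mupti#ʃpitso]

Rule 1: /b/ before /t/ (voiceless) → [p]
Rule 1: /ʒ/ before /p/ (voiceless) → [ʃ]
Rule 1: /d/ before /s/ (voiceless) → [t]
After rule 1: mupti#ʃpitso
Rule 2: no segment meets the rule's conditions; no change.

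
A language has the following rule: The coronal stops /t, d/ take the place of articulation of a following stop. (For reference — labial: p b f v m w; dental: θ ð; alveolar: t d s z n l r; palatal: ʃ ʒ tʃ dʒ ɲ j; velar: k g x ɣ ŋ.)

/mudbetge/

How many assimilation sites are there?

/d/ before /b/ (labial) → [b]
/t/ before /g/ (velar) → [k]
2 segments change.

2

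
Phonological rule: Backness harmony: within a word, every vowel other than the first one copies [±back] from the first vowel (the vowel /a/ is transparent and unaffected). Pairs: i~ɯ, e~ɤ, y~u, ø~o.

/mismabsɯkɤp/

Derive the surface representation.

[mismabsikep]

/ɯ/ harmonizes with /i/ ([-back]) → [i]
/ɤ/ harmonizes with /i/ ([-back]) → [e]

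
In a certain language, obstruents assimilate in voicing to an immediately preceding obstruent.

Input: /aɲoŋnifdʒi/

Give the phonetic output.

[aɲoŋniftʃi]

/dʒ/ after /f/ (voiceless) → [tʃ]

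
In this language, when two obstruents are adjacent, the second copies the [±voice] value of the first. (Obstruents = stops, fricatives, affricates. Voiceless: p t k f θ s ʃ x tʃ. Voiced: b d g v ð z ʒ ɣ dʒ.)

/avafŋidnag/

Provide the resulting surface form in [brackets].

[avafŋidnag]

no segment meets the rule's conditions; no change.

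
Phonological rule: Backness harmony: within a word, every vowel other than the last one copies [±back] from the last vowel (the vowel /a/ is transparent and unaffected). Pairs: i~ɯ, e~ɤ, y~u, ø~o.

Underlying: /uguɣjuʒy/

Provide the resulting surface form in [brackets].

[ygyɣjyʒy]

/u/ harmonizes with /y/ ([-back]) → [y]
/u/ harmonizes with /y/ ([-back]) → [y]
/u/ harmonizes with /y/ ([-back]) → [y]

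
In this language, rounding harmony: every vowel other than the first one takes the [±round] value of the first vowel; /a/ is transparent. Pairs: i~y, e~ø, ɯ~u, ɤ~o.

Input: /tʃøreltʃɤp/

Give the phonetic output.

/e/ harmonizes with /ø/ ([+round]) → [ø]
/ɤ/ harmonizes with /ø/ ([+round]) → [o]

[tʃørøltʃop]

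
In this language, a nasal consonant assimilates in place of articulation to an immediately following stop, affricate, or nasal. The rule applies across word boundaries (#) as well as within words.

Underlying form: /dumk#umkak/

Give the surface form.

/m/ before /k/ (velar) → [ŋ]
/m/ before /k/ (velar) → [ŋ]

[duŋk#uŋkak]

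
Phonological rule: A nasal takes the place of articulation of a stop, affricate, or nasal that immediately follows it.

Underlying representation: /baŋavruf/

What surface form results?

no segment meets the rule's conditions; no change.

[baŋavruf]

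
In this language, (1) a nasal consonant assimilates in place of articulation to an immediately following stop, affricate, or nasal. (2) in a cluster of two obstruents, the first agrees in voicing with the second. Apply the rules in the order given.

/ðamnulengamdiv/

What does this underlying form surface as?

Rule 1: /m/ before /n/ (alveolar) → [n]
Rule 1: /n/ before /g/ (velar) → [ŋ]
Rule 1: /m/ before /d/ (alveolar) → [n]
After rule 1: ðannuleŋgandiv
Rule 2: no segment meets the rule's conditions; no change.

[ðannuleŋgandiv]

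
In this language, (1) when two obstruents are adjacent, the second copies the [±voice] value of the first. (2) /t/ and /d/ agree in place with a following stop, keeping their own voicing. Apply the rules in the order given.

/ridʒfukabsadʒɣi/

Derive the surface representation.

[ridʒvukabzadʒɣi]

Rule 1: /f/ after /dʒ/ (voiced) → [v]
Rule 1: /s/ after /b/ (voiced) → [z]
After rule 1: ridʒvukabzadʒɣi
Rule 2: no segment meets the rule's conditions; no change.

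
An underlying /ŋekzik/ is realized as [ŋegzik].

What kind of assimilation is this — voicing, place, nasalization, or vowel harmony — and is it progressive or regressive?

voicing assimilation, regressive

/k/→[g].
Each target copies a feature from the following segment, so the direction is regressive.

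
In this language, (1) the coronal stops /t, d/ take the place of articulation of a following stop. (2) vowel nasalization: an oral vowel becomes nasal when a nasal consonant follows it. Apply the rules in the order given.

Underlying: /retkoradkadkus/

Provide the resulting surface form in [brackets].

Rule 1: /t/ before /k/ (velar) → [k]
Rule 1: /d/ before /k/ (velar) → [g]
Rule 1: /d/ before /k/ (velar) → [g]
After rule 1: rekkoragkagkus
Rule 2: no segment meets the rule's conditions; no change.

[rekkoragkagkus]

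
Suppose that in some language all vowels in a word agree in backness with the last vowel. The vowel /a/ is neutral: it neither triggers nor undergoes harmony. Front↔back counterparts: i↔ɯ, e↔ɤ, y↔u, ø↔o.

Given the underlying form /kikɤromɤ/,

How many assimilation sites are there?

/i/ harmonizes with /ɤ/ ([+back]) → [ɯ]
1 segment changes.

1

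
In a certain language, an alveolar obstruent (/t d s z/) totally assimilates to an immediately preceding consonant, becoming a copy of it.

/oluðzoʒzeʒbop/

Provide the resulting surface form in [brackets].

/z/ after /ð/ → [ð] (total assimilation)
/z/ after /ʒ/ → [ʒ] (total assimilation)

[oluððoʒʒeʒbop]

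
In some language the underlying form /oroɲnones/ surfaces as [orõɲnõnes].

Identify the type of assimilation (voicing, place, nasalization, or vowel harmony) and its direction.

/o/→[õ] /o/→[õ].
Each target copies a feature from the following segment, so the direction is regressive.

nasalization, regressive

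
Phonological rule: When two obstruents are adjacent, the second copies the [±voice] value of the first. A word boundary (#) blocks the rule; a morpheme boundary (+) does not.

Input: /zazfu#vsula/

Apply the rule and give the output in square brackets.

/f/ after /z/ (voiced) → [v]
/s/ after /v/ (voiced) → [z]

[zazvu#vzula]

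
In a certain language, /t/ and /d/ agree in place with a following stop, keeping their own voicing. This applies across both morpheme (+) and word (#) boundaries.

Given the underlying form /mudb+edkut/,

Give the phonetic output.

/d/ before /b/ (labial) → [b]
/d/ before /k/ (velar) → [g]

[mubb+egkut]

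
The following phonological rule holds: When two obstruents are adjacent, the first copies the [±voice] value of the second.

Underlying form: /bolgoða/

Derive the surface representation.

no segment meets the rule's conditions; no change.

[bolgoða]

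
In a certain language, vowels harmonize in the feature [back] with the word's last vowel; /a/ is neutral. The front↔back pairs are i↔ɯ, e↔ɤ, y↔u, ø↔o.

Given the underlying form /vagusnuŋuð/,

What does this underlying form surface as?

no segment meets the rule's conditions; no change.

[vagusnuŋuð]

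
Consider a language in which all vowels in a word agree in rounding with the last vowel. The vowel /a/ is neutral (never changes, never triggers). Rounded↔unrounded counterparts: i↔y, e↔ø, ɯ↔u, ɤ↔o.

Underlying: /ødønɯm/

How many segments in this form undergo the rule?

2

/ø/ harmonizes with /ɯ/ ([-round]) → [e]
/ø/ harmonizes with /ɯ/ ([-round]) → [e]
2 segments change.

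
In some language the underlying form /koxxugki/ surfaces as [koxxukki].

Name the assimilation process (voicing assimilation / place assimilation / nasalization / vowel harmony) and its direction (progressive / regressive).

/g/→[k].
Each target copies a feature from the following segment, so the direction is regressive.

voicing assimilation, regressive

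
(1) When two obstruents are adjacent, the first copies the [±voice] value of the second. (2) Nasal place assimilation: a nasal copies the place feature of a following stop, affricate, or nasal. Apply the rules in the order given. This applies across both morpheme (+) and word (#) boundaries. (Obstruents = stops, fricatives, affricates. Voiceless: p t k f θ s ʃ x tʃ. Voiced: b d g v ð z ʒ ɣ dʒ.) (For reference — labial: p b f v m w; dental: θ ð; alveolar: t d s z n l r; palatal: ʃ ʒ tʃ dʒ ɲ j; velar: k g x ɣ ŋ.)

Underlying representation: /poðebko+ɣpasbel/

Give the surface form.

[poðepko+xpazbel]

Rule 1: /b/ before /k/ (voiceless) → [p]
Rule 1: /ɣ/ before /p/ (voiceless) → [x]
Rule 1: /s/ before /b/ (voiced) → [z]
After rule 1: poðepko+xpazbel
Rule 2: no segment meets the rule's conditions; no change.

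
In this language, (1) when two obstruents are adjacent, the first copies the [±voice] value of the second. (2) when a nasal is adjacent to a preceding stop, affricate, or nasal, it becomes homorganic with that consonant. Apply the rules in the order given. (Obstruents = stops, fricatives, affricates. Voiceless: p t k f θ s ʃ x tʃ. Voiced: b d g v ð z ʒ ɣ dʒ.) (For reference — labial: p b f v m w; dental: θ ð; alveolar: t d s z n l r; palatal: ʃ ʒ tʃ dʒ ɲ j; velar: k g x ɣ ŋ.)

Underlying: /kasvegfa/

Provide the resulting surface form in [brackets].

[kazvekfa]

Rule 1: /s/ before /v/ (voiced) → [z]
Rule 1: /g/ before /f/ (voiceless) → [k]
After rule 1: kazvekfa
Rule 2: no segment meets the rule's conditions; no change.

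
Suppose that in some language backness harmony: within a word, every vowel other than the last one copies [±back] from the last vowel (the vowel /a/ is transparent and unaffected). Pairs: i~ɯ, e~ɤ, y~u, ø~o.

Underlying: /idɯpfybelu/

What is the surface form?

[ɯdɯpfubɤlu]

/i/ harmonizes with /u/ ([+back]) → [ɯ]
/y/ harmonizes with /u/ ([+back]) → [u]
/e/ harmonizes with /u/ ([+back]) → [ɤ]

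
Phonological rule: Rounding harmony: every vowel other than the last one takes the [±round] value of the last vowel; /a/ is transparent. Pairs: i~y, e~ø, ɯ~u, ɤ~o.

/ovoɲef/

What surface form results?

/o/ harmonizes with /e/ ([-round]) → [ɤ]
/o/ harmonizes with /e/ ([-round]) → [ɤ]

[ɤvɤɲef]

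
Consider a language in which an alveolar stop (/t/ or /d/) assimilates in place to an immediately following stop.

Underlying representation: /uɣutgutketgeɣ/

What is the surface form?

/t/ before /g/ (velar) → [k]
/t/ before /k/ (velar) → [k]
/t/ before /g/ (velar) → [k]

[uɣukgukkekgeɣ]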